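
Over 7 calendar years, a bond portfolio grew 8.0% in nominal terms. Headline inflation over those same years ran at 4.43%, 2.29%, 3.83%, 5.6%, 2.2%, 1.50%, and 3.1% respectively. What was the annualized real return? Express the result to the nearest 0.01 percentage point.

Cumulative inflation factor: 1.0443 × 1.0229 × 1.0383 × 1.056 × 1.022 × 1.0150 × 1.031 ≈ 1.25262.
Nominal growth factor: 1.08000. Real growth factor = 1.08000 / 1.25262 ≈ 0.86219.
Annualized: 0.86219^(1/7) − 1 ≈ -0.02096.

-2.10%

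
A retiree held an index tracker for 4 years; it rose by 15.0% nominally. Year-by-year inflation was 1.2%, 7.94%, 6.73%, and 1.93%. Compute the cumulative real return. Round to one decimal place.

-3.2%

Cumulative inflation factor: 1.012 × 1.0794 × 1.0673 × 1.0193 ≈ 1.18837.
Nominal growth factor: 1.15000. Real growth factor = 1.15000 / 1.18837 ≈ 0.96771.
Total real return ≈ -3.2287%.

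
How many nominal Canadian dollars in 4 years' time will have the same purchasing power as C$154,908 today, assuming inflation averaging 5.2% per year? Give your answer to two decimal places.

C$189,730.35

Cumulative price-level factor: (1+5.2%)^4 ≈ 1.2247937436.
The nominal amount required is C$154,908 scaled up by that factor.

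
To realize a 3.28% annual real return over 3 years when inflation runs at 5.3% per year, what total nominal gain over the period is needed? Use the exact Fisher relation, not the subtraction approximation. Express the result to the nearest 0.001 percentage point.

Required annual nominal rate: (1+3.28%)(1+5.3%) − 1 = 8.75384%.
Cumulative over 3 years: (1 + 0.0875384)^3 − 1 ≈ 0.28627.

28.627%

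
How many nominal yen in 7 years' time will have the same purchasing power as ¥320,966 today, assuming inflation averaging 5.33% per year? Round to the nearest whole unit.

Cumulative price-level factor: (1+5.33%)^7 ≈ 1.4383500385.
Multiplying ¥320,966 by the price-level factor gives the future nominal sum.

¥461,661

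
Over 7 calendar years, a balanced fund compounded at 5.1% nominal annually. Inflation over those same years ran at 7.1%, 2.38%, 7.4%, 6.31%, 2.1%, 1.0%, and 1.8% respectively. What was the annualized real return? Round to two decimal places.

Cumulative inflation factor: 1.071 × 1.0238 × 1.074 × 1.0631 × 1.021 × 1.010 × 1.018 ≈ 1.31425.
Nominal growth factor: 1.41651. Real growth factor = 1.41651 / 1.31425 ≈ 1.07781.
Annualized: 1.07781^(1/7) − 1 ≈ 0.01076.

1.08%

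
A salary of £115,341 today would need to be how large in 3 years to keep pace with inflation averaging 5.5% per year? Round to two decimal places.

Cumulative price-level factor: (1+5.5%)^3 = 1.174241375.
The nominal amount required is £115,341 scaled up by that factor.

£135,438.17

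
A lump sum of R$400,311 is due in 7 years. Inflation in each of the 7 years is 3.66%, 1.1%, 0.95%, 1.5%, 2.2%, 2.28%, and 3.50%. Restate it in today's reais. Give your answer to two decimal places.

Price-level factor over 7 years: 1.0366 × 1.011 × 1.0095 × 1.015 × 1.022 × 1.0228 × 1.0350 ≈ 1.1617607254.
Purchasing power today: R$400,311 divided by that factor.

R$344,572.67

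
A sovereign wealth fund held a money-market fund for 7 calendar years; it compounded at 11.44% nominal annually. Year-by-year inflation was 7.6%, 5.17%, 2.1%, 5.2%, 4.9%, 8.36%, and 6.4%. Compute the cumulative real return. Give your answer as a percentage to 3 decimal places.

45.196%

Cumulative inflation factor: 1.076 × 1.0517 × 1.021 × 1.052 × 1.049 × 1.0836 × 1.064 ≈ 1.47005.
Nominal growth factor: 2.13446. Real growth factor = 2.13446 / 1.47005 ≈ 1.45196.
Total real return ≈ 45.1964%.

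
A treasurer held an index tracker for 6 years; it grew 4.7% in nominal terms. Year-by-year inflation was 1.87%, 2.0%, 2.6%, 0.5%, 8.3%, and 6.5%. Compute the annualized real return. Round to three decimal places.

Cumulative inflation factor: 1.0187 × 1.020 × 1.026 × 1.005 × 1.083 × 1.065 ≈ 1.23577.
Nominal growth factor: 1.04700. Real growth factor = 1.04700 / 1.23577 ≈ 0.84724.
Annualized: 0.84724^(1/6) − 1 ≈ -0.02725.

-2.725%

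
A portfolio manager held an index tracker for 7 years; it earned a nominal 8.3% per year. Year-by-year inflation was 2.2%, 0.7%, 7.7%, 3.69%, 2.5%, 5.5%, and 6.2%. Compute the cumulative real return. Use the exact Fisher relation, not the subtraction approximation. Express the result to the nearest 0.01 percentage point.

Cumulative inflation factor: 1.022 × 1.007 × 1.077 × 1.0369 × 1.025 × 1.055 × 1.062 ≈ 1.31988.
Nominal growth factor: 1.74743. Real growth factor = 1.74743 / 1.31988 ≈ 1.32393.
Total real return ≈ 32.3931%.

32.39%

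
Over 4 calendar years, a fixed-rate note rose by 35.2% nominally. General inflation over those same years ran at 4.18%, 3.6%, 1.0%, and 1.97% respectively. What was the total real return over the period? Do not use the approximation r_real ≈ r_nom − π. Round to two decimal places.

21.63%

Cumulative inflation factor: 1.0418 × 1.036 × 1.010 × 1.0197 ≈ 1.11157.
Nominal growth factor: 1.35200. Real growth factor = 1.35200 / 1.11157 ≈ 1.21629.
Total real return ≈ 21.6295%.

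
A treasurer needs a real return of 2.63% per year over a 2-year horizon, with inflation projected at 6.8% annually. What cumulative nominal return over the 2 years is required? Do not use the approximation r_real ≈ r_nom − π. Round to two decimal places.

20.14%

Required annual nominal rate: (1+2.63%)(1+6.8%) − 1 = 9.60884%.
Cumulative over 2 years: (1 + 0.0960884)^2 − 1 ≈ 0.20141.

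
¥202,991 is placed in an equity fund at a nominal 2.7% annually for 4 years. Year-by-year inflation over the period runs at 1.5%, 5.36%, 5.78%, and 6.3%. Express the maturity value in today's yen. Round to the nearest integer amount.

¥187,793

Nominal value at maturity: ¥202,991 × (1 + 2.7%)^4 ≈ ¥225,818.
Price-level factor over 4 years: 1.015 × 1.0536 × 1.0578 × 1.063 ≈ 1.2024821309.
The maturity value deflated by that factor is the answer in today's purchasing power.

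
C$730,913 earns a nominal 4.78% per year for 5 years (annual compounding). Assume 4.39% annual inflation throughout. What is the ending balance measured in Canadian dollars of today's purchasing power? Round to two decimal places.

Nominal value at maturity: C$730,913 × (1 + 4.78%)^5 ≈ C$923,118.93.
Price-level factor over 5 years: (1 + 4.39%)^5 ≈ 1.2396368789.
Dividing the nominal maturity value by the price-level factor gives the value in today's money.

C$744,668.82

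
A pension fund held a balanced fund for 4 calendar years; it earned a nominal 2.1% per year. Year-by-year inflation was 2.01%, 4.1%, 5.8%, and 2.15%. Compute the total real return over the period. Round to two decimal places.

Cumulative inflation factor: 1.0201 × 1.041 × 1.058 × 1.0215 ≈ 1.14767.
Nominal growth factor: 1.08668. Real growth factor = 1.08668 / 1.14767 ≈ 0.94686.
Total real return ≈ -5.3141%.

-5.31%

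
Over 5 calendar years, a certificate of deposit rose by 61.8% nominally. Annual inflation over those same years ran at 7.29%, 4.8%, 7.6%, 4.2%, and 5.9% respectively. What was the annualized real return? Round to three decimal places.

Cumulative inflation factor: 1.0729 × 1.048 × 1.076 × 1.042 × 1.059 ≈ 1.33505.
Nominal growth factor: 1.61800. Real growth factor = 1.61800 / 1.33505 ≈ 1.21194.
Annualized: 1.21194^(1/5) − 1 ≈ 0.03919.

3.919%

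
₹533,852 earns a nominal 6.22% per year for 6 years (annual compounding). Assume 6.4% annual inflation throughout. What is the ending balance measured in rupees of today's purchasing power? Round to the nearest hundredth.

Nominal value at maturity: ₹533,852 × (1 + 6.22%)^6 ≈ ₹766,758.60.
Price-level factor over 6 years: (1 + 6.4%)^6 ≈ 1.4509410494.
The maturity value deflated by that factor is the answer in today's purchasing power.

₹528,456.07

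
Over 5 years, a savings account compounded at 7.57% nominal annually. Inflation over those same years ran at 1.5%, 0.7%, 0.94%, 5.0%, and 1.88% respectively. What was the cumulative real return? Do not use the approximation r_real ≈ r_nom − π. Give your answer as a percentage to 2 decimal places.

30.50%

Cumulative inflation factor: 1.015 × 1.007 × 1.0094 × 1.050 × 1.0188 ≈ 1.10366.
Nominal growth factor: 1.44031. Real growth factor = 1.44031 / 1.10366 ≈ 1.30502.
Total real return ≈ 30.5025%.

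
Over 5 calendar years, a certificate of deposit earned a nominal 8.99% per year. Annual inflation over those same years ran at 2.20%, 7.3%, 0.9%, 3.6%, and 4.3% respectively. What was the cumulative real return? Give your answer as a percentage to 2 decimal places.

28.63%

Cumulative inflation factor: 1.0220 × 1.073 × 1.009 × 1.036 × 1.043 ≈ 1.19560.
Nominal growth factor: 1.53792. Real growth factor = 1.53792 / 1.19560 ≈ 1.28632.
Total real return ≈ 28.6315%.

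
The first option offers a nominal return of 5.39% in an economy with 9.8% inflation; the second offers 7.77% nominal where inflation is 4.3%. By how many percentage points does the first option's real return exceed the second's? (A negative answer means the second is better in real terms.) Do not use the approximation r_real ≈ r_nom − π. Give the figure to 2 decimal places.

-7.34

The first option real return: 1.0539/1.098 − 1 = -4.016%.
The second real return: 1.0777/1.043 − 1 = 3.327%.
Difference: -4.016 − 3.327 = -7.343 pp.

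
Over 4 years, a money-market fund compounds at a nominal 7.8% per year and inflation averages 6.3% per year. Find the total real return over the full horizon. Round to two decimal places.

5.77%

The annual real rate is (1+7.8%)/(1+6.3%) − 1 = 1.4111%.
Compounded over 4 years: (1 + 0.014111)^4 − 1 ≈ 0.05765.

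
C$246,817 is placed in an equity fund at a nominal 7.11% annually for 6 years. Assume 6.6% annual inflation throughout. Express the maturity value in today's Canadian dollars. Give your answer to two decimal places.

Nominal value at maturity: C$246,817 × (1 + 7.11%)^6 ≈ C$372,696.39.
Price-level factor over 6 years: (1 + 6.6%)^6 ≈ 1.4673821377.
The maturity value deflated by that factor is the answer in today's purchasing power.

C$253,987.27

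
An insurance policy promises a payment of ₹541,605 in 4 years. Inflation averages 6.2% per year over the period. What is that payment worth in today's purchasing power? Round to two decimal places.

Price-level factor over 4 years: (1 + 6.2%)^4 ≈ 1.2720320883.
Purchasing power today: ₹541,605 divided by that factor.

₹425,779.35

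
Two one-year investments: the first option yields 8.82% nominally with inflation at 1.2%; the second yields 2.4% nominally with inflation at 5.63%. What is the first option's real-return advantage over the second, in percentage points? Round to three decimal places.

The first option real return: 1.0882/1.012 − 1 = 7.5296%.
The second real return: 1.024/1.0563 − 1 = -3.0578%.
Difference: 7.5296 − (-3.0578) = 10.5874 pp.

10.587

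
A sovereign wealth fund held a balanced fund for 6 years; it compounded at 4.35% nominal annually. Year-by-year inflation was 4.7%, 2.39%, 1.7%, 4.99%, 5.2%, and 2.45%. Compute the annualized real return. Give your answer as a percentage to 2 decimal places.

0.76%

Cumulative inflation factor: 1.047 × 1.0239 × 1.017 × 1.0499 × 1.052 × 1.0245 ≈ 1.23368.
Nominal growth factor: 1.29108. Real growth factor = 1.29108 / 1.23368 ≈ 1.04654.
Annualized: 1.04654^(1/6) − 1 ≈ 0.00761.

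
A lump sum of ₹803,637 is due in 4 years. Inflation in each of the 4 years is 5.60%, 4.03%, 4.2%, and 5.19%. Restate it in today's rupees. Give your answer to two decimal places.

₹667,413.88

Price-level factor over 4 years: 1.0560 × 1.0403 × 1.042 × 1.0519 ≈ 1.2041059176.
Purchasing power today: ₹803,637 divided by that factor.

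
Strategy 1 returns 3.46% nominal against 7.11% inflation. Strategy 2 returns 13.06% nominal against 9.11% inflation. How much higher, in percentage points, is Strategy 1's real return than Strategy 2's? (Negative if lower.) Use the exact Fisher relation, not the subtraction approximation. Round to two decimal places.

Strategy 1 real return: 1.0346/1.0711 − 1 = -3.408%.
Strategy 2 real return: 1.1306/1.0911 − 1 = 3.620%.
Difference: -3.408 − 3.620 = -7.028 pp.

-7.03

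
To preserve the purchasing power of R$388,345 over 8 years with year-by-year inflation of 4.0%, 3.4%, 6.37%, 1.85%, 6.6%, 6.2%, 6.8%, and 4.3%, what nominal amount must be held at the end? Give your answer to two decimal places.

Cumulative price-level factor: 1.040 × 1.034 × 1.0637 × 1.0185 × 1.066 × 1.062 × 1.068 × 1.043 ≈ 1.4691676373.
The nominal amount required is R$388,345 scaled up by that factor.

R$570,543.91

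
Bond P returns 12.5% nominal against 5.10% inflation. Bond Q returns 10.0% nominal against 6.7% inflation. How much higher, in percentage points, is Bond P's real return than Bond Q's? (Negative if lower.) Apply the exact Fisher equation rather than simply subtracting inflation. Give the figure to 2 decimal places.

Bond P real return: 1.125/1.0510 − 1 = 7.041%.
Bond Q real return: 1.100/1.067 − 1 = 3.093%.
Difference: 7.041 − 3.093 = 3.948 pp.

3.95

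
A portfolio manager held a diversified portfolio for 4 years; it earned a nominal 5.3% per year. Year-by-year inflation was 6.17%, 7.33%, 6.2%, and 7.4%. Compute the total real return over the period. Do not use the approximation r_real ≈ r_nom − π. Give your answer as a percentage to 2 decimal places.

-5.41%

Cumulative inflation factor: 1.0617 × 1.0733 × 1.062 × 1.074 ≈ 1.29973.
Nominal growth factor: 1.22946. Real growth factor = 1.22946 / 1.29973 ≈ 0.94594.
Total real return ≈ -5.4064%.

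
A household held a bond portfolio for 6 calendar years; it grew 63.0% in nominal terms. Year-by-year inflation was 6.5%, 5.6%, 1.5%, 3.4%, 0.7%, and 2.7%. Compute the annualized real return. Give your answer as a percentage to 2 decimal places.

Cumulative inflation factor: 1.065 × 1.056 × 1.015 × 1.034 × 1.007 × 1.027 ≈ 1.22067.
Nominal growth factor: 1.63000. Real growth factor = 1.63000 / 1.22067 ≈ 1.33533.
Annualized: 1.33533^(1/6) − 1 ≈ 0.04938.

4.94%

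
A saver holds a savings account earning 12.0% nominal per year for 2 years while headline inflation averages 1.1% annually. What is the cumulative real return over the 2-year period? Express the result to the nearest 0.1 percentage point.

22.7%

The annual real rate is (1+12.0%)/(1+1.1%) − 1 = 10.7814%.
Compounded over 2 years: (1 + 0.107814)^2 − 1 ≈ 0.22725.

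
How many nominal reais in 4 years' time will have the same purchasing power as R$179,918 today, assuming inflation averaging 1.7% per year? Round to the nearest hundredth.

Cumulative price-level factor: (1+1.7%)^4 ≈ 1.0697537355.
Multiplying R$179,918 by the price-level factor gives the future nominal sum.

R$192,467.95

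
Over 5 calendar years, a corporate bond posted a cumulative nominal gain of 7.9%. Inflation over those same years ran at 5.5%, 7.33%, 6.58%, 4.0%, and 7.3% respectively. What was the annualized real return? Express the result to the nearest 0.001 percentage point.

-4.336%

Cumulative inflation factor: 1.055 × 1.0733 × 1.0658 × 1.040 × 1.073 ≈ 1.34674.
Nominal growth factor: 1.07900. Real growth factor = 1.07900 / 1.34674 ≈ 0.80120.
Annualized: 0.80120^(1/5) − 1 ≈ -0.04336.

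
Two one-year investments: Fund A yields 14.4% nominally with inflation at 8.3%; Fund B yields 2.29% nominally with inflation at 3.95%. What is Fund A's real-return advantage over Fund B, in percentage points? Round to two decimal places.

Fund A real return: 1.144/1.083 − 1 = 5.633%.
Fund B real return: 1.0229/1.0395 − 1 = -1.597%.
Difference: 5.633 − (-1.597) = 7.230 pp.

7.23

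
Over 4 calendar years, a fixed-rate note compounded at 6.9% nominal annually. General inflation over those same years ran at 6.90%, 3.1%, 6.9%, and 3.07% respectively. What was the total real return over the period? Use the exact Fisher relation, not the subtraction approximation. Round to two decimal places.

Cumulative inflation factor: 1.0690 × 1.031 × 1.069 × 1.0307 ≈ 1.21436.
Nominal growth factor: 1.30590. Real growth factor = 1.30590 / 1.21436 ≈ 1.07539.
Total real return ≈ 7.5386%.

7.54%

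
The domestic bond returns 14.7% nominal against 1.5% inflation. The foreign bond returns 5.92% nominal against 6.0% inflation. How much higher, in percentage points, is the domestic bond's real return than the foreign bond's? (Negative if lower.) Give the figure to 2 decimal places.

The domestic bond real return: 1.147/1.015 − 1 = 13.005%.
The foreign bond real return: 1.0592/1.060 − 1 = -0.075%.
Difference: 13.005 − (-0.075) = 13.080 pp.

13.08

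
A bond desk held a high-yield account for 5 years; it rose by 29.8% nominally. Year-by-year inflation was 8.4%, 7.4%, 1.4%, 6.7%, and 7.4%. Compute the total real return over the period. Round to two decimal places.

Cumulative inflation factor: 1.084 × 1.074 × 1.014 × 1.067 × 1.074 ≈ 1.35282.
Nominal growth factor: 1.29800. Real growth factor = 1.29800 / 1.35282 ≈ 0.95948.
Total real return ≈ -4.0523%.

-4.05%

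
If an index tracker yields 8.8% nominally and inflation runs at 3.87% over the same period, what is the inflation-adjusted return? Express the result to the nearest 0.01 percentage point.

4.75%

Real return via the Fisher equation: (1 + 8.8%)/(1 + 3.87%) − 1 = 1.088/1.0387 − 1 ≈ 0.04746.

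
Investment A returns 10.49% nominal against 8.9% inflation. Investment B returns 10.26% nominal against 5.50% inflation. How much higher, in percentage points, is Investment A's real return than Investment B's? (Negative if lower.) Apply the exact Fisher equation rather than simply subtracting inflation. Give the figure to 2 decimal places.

Investment A real return: 1.1049/1.089 − 1 = 1.460%.
Investment B real return: 1.1026/1.0550 − 1 = 4.512%.
Difference: 1.460 − 4.512 = -3.052 pp.

-3.05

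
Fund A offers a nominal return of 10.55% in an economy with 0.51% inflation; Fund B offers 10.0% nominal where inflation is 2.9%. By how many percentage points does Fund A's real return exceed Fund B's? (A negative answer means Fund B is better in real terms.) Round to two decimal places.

Fund A real return: 1.1055/1.0051 − 1 = 9.989%.
Fund B real return: 1.100/1.029 − 1 = 6.900%.
Difference: 9.989 − 6.900 = 3.089 pp.

3.09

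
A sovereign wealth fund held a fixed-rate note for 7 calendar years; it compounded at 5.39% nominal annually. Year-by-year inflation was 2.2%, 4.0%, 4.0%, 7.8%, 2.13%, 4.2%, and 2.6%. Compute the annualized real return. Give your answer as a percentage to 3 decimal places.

Cumulative inflation factor: 1.022 × 1.040 × 1.040 × 1.078 × 1.0213 × 1.042 × 1.026 ≈ 1.30108.
Nominal growth factor: 1.44410. Real growth factor = 1.44410 / 1.30108 ≈ 1.10992.
Annualized: 1.10992^(1/7) − 1 ≈ 0.01501.

1.501%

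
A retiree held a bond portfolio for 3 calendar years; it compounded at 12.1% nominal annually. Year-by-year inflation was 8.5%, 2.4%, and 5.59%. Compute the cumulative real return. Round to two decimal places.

Cumulative inflation factor: 1.085 × 1.024 × 1.0559 ≈ 1.17315.
Nominal growth factor: 1.40869. Real growth factor = 1.40869 / 1.17315 ≈ 1.20078.
Total real return ≈ 20.0783%.

20.08%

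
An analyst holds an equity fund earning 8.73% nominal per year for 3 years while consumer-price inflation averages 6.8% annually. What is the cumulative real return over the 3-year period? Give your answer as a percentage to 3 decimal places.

5.520%

The annual real rate is (1+8.73%)/(1+6.8%) − 1 = 1.8071%.
Compounded over 3 years: (1 + 0.018071)^3 − 1 ≈ 0.05520.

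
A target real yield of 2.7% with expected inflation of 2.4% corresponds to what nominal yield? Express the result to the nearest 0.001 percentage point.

By the Fisher equation, 1 + r_nom = (1 + 2.7%)(1 + 2.4%) = 1.027 × 1.024 = 1.051648.
So r_nom = 5.1648%.

5.165%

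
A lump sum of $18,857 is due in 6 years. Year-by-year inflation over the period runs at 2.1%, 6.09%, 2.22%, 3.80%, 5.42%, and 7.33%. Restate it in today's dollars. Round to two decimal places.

Price-level factor over 6 years: 1.021 × 1.0609 × 1.0222 × 1.0380 × 1.0542 × 1.0733 ≈ 1.3004018027.
Purchasing power today: $18,857 divided by that factor.

$14,500.90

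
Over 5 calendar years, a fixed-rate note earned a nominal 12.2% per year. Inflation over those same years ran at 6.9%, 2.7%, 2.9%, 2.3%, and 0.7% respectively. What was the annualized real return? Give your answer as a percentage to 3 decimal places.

8.848%

Cumulative inflation factor: 1.069 × 1.027 × 1.029 × 1.023 × 1.007 ≈ 1.16377.
Nominal growth factor: 1.77813. Real growth factor = 1.77813 / 1.16377 ≈ 1.52790.
Annualized: 1.52790^(1/5) − 1 ≈ 0.08848.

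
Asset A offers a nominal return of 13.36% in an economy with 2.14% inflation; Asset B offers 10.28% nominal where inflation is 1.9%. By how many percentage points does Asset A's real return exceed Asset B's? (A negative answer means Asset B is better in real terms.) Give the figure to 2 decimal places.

Asset A real return: 1.1336/1.0214 − 1 = 10.985%.
Asset B real return: 1.1028/1.019 − 1 = 8.224%.
Difference: 10.985 − 8.224 = 2.761 pp.

2.76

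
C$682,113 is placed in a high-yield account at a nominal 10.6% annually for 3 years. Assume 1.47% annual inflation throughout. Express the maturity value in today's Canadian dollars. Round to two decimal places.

Nominal value at maturity: C$682,113 × (1 + 10.6%)^3 ≈ C$922,830.01.
Price-level factor over 3 years: (1 + 1.47%)^3 ≈ 1.0447514465.
The maturity value deflated by that factor is the answer in today's purchasing power.

C$883,301.01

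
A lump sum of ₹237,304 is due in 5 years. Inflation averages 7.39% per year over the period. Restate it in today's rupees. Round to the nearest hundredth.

₹166,144.45

Price-level factor over 5 years: (1 + 7.39%)^5 ≈ 1.4282992623.
Purchasing power today: ₹237,304 divided by that factor.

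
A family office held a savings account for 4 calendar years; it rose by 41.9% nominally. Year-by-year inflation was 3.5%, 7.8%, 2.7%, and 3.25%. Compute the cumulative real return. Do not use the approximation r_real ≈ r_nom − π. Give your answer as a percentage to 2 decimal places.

19.94%

Cumulative inflation factor: 1.035 × 1.078 × 1.027 × 1.0325 ≈ 1.18309.
Nominal growth factor: 1.41900. Real growth factor = 1.41900 / 1.18309 ≈ 1.19940.
Total real return ≈ 19.9397%.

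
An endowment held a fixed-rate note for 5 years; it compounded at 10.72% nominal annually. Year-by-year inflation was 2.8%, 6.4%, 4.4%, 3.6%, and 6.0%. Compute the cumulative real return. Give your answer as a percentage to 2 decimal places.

Cumulative inflation factor: 1.028 × 1.064 × 1.044 × 1.036 × 1.060 ≈ 1.25401.
Nominal growth factor: 1.66391. Real growth factor = 1.66391 / 1.25401 ≈ 1.32687.
Total real return ≈ 32.6874%.

32.69%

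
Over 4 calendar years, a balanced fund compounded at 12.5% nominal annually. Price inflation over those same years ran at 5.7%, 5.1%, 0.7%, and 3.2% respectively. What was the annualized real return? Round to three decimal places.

8.531%

Cumulative inflation factor: 1.057 × 1.051 × 1.007 × 1.032 ≈ 1.15448.
Nominal growth factor: 1.60181. Real growth factor = 1.60181 / 1.15448 ≈ 1.38747.
Annualized: 1.38747^(1/4) − 1 ≈ 0.08531.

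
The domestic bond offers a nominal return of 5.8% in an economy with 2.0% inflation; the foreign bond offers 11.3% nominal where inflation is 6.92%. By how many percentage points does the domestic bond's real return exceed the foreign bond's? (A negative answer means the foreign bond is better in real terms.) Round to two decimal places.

The domestic bond real return: 1.058/1.020 − 1 = 3.725%.
The foreign bond real return: 1.113/1.0692 − 1 = 4.097%.
Difference: 3.725 − 4.097 = -0.372 pp.

-0.37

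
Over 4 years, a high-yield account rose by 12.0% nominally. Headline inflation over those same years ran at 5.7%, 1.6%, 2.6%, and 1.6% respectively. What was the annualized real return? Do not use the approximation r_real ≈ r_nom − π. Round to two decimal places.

Cumulative inflation factor: 1.057 × 1.016 × 1.026 × 1.016 ≈ 1.11946.
Nominal growth factor: 1.12000. Real growth factor = 1.12000 / 1.11946 ≈ 1.00048.
Annualized: 1.00048^(1/4) − 1 ≈ 0.00012.

0.01%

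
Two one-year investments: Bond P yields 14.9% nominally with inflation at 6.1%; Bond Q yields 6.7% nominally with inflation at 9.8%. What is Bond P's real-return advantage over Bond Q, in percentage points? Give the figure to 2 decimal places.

11.12

Bond P real return: 1.149/1.061 − 1 = 8.294%.
Bond Q real return: 1.067/1.098 − 1 = -2.823%.
Difference: 8.294 − (-2.823) = 11.117 pp.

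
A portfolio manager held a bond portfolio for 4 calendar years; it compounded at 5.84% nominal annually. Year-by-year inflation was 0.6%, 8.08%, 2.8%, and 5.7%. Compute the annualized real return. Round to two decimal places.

Cumulative inflation factor: 1.006 × 1.0808 × 1.028 × 1.057 ≈ 1.18144.
Nominal growth factor: 1.25487. Real growth factor = 1.25487 / 1.18144 ≈ 1.06216.
Annualized: 1.06216^(1/4) − 1 ≈ 0.01519.

1.52%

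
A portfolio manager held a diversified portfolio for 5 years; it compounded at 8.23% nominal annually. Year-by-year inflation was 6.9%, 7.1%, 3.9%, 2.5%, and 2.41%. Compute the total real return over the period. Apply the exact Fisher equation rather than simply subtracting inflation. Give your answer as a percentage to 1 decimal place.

Cumulative inflation factor: 1.069 × 1.071 × 1.039 × 1.025 × 1.0241 ≈ 1.24867.
Nominal growth factor: 1.48504. Real growth factor = 1.48504 / 1.24867 ≈ 1.18929.
Total real return ≈ 18.9294%.

18.9%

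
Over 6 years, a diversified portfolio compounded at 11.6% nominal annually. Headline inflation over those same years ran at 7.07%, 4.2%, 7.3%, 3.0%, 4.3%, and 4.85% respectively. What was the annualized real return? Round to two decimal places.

Cumulative inflation factor: 1.0707 × 1.042 × 1.073 × 1.030 × 1.043 × 1.0485 ≈ 1.34842.
Nominal growth factor: 1.93190. Real growth factor = 1.93190 / 1.34842 ≈ 1.43272.
Annualized: 1.43272^(1/6) − 1 ≈ 0.06176.

6.18%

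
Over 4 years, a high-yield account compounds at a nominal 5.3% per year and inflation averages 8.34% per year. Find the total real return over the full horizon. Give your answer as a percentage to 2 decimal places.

The annual real rate is (1+5.3%)/(1+8.34%) − 1 = -2.8060%.
Compounded over 4 years: (1 + -0.028060)^4 − 1 ≈ -0.10760.

-10.76%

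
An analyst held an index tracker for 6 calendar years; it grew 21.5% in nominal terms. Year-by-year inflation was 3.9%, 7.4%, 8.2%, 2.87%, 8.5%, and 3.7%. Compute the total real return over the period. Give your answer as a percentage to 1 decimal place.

Cumulative inflation factor: 1.039 × 1.074 × 1.082 × 1.0287 × 1.085 × 1.037 ≈ 1.39748.
Nominal growth factor: 1.21500. Real growth factor = 1.21500 / 1.39748 ≈ 0.86942.
Total real return ≈ -13.0575%.

-13.1%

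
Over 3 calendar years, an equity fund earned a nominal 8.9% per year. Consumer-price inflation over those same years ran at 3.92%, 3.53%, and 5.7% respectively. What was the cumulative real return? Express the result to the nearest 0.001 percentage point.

Cumulative inflation factor: 1.0392 × 1.0353 × 1.057 ≈ 1.13721.
Nominal growth factor: 1.29147. Real growth factor = 1.29147 / 1.13721 ≈ 1.13565.
Total real return ≈ 13.5647%.

13.565%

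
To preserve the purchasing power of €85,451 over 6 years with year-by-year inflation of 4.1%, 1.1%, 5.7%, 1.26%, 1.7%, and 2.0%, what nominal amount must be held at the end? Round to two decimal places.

Cumulative price-level factor: 1.041 × 1.011 × 1.057 × 1.0126 × 1.017 × 1.020 ≈ 1.1685193815.
Multiplying €85,451 by the price-level factor gives the future nominal sum.

€99,851.15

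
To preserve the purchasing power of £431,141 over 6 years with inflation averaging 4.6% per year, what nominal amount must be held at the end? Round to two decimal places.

£564,689.14

Cumulative price-level factor: (1+4.6%)^6 ≈ 1.3097551271.
The nominal amount required is £431,141 scaled up by that factor.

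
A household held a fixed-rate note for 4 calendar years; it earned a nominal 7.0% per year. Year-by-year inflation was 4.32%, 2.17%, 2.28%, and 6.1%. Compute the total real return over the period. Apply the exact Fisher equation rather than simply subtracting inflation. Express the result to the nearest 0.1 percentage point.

Cumulative inflation factor: 1.0432 × 1.0217 × 1.0228 × 1.061 ≈ 1.15664.
Nominal growth factor: 1.31080. Real growth factor = 1.31080 / 1.15664 ≈ 1.13328.
Total real return ≈ 13.3282%.

13.3%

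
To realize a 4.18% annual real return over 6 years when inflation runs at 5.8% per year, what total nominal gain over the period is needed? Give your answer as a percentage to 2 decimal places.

Required annual nominal rate: (1+4.18%)(1+5.8%) − 1 = 10.22244%.
Cumulative over 6 years: (1 + 0.1022244)^6 − 1 ≈ 0.79316.

79.32%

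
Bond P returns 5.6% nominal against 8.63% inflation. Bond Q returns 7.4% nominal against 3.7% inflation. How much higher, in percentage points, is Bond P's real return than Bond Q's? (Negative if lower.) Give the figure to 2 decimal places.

-6.36

Bond P real return: 1.056/1.0863 − 1 = -2.789%.
Bond Q real return: 1.074/1.037 − 1 = 3.568%.
Difference: -2.789 − 3.568 = -6.357 pp.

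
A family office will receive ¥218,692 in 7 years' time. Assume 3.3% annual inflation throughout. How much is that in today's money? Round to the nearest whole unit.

¥174,233

Price-level factor over 7 years: (1 + 3.3%)^7 ≈ 1.2551691332.
Purchasing power today: ¥218,692 divided by that factor.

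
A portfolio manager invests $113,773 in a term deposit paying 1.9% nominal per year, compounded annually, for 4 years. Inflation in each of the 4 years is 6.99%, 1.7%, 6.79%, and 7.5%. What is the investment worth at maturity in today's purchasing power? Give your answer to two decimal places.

$98,204.81

Nominal value at maturity: $113,773 × (1 + 1.9%)^4 ≈ $122,669.32.
Price-level factor over 4 years: 1.0699 × 1.017 × 1.0679 × 1.075 ≈ 1.2491172077.
Dividing the nominal maturity value by the price-level factor gives the value in today's money.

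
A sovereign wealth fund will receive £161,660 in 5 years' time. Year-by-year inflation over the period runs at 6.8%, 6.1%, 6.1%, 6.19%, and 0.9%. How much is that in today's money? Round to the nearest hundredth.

£125,494.81

Price-level factor over 5 years: 1.068 × 1.061 × 1.061 × 1.0619 × 1.009 ≈ 1.2881807576.
Purchasing power today: £161,660 divided by that factor.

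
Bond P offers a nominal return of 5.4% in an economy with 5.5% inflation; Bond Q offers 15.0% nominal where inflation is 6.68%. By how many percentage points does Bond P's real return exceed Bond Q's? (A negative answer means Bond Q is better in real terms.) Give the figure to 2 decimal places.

-7.89

Bond P real return: 1.054/1.055 − 1 = -0.095%.
Bond Q real return: 1.150/1.0668 − 1 = 7.799%.
Difference: -0.095 − 7.799 = -7.894 pp.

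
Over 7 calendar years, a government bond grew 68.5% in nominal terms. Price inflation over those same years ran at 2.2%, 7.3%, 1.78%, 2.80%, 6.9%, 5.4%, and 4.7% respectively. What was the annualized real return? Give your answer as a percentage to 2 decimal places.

Cumulative inflation factor: 1.022 × 1.073 × 1.0178 × 1.0280 × 1.069 × 1.054 × 1.047 ≈ 1.35354.
Nominal growth factor: 1.68500. Real growth factor = 1.68500 / 1.35354 ≈ 1.24488.
Annualized: 1.24488^(1/7) − 1 ≈ 0.03179.

3.18%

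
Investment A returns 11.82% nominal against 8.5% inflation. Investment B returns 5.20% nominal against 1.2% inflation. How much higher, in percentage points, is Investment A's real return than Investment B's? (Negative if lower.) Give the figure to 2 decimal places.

Investment A real return: 1.1182/1.085 − 1 = 3.060%.
Investment B real return: 1.0520/1.012 − 1 = 3.953%.
Difference: 3.060 − 3.953 = -0.893 pp.

-0.89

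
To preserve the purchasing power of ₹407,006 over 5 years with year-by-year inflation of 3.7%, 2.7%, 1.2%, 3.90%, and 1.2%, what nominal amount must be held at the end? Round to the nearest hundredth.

₹461,239.60

Cumulative price-level factor: 1.037 × 1.027 × 1.012 × 1.0390 × 1.012 ≈ 1.1332501170.
Multiplying ₹407,006 by the price-level factor gives the future nominal sum.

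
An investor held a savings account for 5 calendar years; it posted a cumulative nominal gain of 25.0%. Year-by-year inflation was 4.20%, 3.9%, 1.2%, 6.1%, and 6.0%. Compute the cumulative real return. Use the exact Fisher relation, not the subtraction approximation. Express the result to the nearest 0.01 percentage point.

Cumulative inflation factor: 1.0420 × 1.039 × 1.012 × 1.061 × 1.060 ≈ 1.23221.
Nominal growth factor: 1.25000. Real growth factor = 1.25000 / 1.23221 ≈ 1.01444.
Total real return ≈ 1.4437%.

1.44%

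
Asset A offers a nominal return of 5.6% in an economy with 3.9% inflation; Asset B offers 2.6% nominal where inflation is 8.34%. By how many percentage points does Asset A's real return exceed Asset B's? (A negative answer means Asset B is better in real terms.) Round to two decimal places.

Asset A real return: 1.056/1.039 − 1 = 1.636%.
Asset B real return: 1.026/1.0834 − 1 = -5.298%.
Difference: 1.636 − (-5.298) = 6.934 pp.

6.93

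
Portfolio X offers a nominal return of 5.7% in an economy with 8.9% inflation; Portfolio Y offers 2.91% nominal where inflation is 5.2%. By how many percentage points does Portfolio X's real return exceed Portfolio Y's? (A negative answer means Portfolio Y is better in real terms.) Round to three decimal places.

Portfolio X real return: 1.057/1.089 − 1 = -2.9385%.
Portfolio Y real return: 1.0291/1.052 − 1 = -2.1768%.
Difference: -2.9385 − (-2.1768) = -0.7617 pp.

-0.762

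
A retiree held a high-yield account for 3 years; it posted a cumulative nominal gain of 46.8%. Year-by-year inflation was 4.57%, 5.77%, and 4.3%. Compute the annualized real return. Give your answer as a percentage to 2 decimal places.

8.37%

Cumulative inflation factor: 1.0457 × 1.0577 × 1.043 ≈ 1.15360.
Nominal growth factor: 1.46800. Real growth factor = 1.46800 / 1.15360 ≈ 1.27254.
Annualized: 1.27254^(1/3) − 1 ≈ 0.08365.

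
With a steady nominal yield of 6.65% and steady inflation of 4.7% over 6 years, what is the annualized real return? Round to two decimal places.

1.86%

With constant rates the annual real return is the same each year: (1+6.65%)/(1+4.7%) − 1 = 0.01862.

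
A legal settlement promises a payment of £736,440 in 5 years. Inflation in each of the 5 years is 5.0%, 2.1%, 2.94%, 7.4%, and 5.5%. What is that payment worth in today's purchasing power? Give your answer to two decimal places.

£588,954.06

Price-level factor over 5 years: 1.050 × 1.021 × 1.0294 × 1.074 × 1.055 ≈ 1.2504200997.
Purchasing power today: £736,440 divided by that factor.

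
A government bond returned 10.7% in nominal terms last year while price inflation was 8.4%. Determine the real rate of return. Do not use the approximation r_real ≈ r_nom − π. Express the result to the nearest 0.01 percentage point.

2.12%

Real return via the Fisher equation: (1 + 10.7%)/(1 + 8.4%) − 1 = 1.107/1.084 − 1 ≈ 0.02122.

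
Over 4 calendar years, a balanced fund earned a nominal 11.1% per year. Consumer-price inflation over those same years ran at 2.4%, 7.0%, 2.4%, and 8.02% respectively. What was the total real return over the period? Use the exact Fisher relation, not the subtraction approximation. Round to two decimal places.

Cumulative inflation factor: 1.024 × 1.070 × 1.024 × 1.0802 ≈ 1.21196.
Nominal growth factor: 1.52355. Real growth factor = 1.52355 / 1.21196 ≈ 1.25710.
Total real return ≈ 25.7096%.

25.71%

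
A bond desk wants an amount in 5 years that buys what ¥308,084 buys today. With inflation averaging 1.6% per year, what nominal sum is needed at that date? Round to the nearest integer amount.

¥333,532

Cumulative price-level factor: (1+1.6%)^5 ≈ 1.0826012887.
Multiplying ¥308,084 by the price-level factor gives the future nominal sum.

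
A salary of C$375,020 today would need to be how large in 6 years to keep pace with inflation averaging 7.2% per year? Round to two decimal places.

Cumulative price-level factor: (1+7.2%)^6 ≈ 1.5176398167.
The nominal amount required is C$375,020 scaled up by that factor.

C$569,145.28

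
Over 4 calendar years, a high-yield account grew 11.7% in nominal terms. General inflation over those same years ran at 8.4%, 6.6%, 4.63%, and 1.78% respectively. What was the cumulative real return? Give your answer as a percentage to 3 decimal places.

-9.229%

Cumulative inflation factor: 1.084 × 1.066 × 1.0463 × 1.0178 ≈ 1.23057.
Nominal growth factor: 1.11700. Real growth factor = 1.11700 / 1.23057 ≈ 0.90771.
Total real return ≈ -9.2288%.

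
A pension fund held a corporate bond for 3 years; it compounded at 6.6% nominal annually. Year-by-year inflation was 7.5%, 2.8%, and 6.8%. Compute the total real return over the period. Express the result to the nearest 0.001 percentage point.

2.636%

Cumulative inflation factor: 1.075 × 1.028 × 1.068 ≈ 1.18025.
Nominal growth factor: 1.21136. Real growth factor = 1.21136 / 1.18025 ≈ 1.02636.
Total real return ≈ 2.6358%.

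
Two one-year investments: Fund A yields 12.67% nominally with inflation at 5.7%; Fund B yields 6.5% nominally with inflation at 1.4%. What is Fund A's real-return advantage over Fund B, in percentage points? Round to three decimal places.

1.565

Fund A real return: 1.1267/1.057 − 1 = 6.5941%.
Fund B real return: 1.065/1.014 − 1 = 5.0296%.
Difference: 6.5941 − 5.0296 = 1.5645 pp.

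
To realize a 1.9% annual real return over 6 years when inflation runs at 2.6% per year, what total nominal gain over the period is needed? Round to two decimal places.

30.60%

Required annual nominal rate: (1+1.9%)(1+2.6%) − 1 = 4.5494%.
Cumulative over 6 years: (1 + 0.045494)^6 − 1 ≈ 0.30596.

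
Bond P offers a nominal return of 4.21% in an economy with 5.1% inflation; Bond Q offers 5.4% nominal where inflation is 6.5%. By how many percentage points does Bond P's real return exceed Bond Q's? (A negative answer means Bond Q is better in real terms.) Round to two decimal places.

Bond P real return: 1.0421/1.051 − 1 = -0.847%.
Bond Q real return: 1.054/1.065 − 1 = -1.033%.
Difference: -0.847 − (-1.033) = 0.186 pp.

0.19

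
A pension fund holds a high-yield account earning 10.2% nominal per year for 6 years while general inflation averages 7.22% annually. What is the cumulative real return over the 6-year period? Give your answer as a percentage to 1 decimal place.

The annual real rate is (1+10.2%)/(1+7.22%) − 1 = 2.7793%.
Compounded over 6 years: (1 + 0.027793)^6 − 1 ≈ 0.17879.

17.9%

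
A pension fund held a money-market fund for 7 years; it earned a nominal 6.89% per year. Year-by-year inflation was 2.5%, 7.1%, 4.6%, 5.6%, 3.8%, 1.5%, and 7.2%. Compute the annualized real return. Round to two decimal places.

Cumulative inflation factor: 1.025 × 1.071 × 1.046 × 1.056 × 1.038 × 1.015 × 1.072 ≈ 1.36952.
Nominal growth factor: 1.59426. Real growth factor = 1.59426 / 1.36952 ≈ 1.16411.
Annualized: 1.16411^(1/7) − 1 ≈ 0.02194.

2.19%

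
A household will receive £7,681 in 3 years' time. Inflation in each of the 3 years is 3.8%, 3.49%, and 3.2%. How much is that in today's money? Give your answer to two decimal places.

Price-level factor over 3 years: 1.038 × 1.0349 × 1.032 = 1.1086014384.
Purchasing power today: £7,681 divided by that factor.

£6,928.55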